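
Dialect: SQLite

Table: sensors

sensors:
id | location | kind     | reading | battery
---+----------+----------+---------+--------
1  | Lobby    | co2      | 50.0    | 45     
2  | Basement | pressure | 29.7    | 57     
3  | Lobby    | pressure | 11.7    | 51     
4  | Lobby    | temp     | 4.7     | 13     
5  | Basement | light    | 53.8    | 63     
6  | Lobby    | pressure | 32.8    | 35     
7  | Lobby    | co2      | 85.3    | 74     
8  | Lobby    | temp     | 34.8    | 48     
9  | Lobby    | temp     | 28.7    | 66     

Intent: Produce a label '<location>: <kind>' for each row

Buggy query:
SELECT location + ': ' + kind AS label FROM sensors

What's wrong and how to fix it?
Bug: '+' is numeric addition; on text columns SQLite converts them to 0 instead of concatenating

Fix: Use the || operator for string concatenation

Corrected query:
SELECT location || ': ' || kind AS label FROM sensors

Result:
label             
------------------
Lobby: co2        
Basement: pressure
Lobby: pressure   
Lobby: temp       
Basement: light   
Lobby: pressure   
Lobby: co2        
Lobby: temp       
Lobby: temp       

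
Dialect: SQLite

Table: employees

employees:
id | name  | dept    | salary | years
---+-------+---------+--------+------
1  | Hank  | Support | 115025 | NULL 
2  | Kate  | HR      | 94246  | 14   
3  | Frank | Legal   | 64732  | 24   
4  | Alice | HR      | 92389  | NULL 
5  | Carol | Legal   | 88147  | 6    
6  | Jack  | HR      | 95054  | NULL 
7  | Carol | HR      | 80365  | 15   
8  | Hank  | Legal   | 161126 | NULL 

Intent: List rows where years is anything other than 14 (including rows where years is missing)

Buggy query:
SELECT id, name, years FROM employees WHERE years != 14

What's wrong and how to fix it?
Bug: Inequality against NULL is unknown, not true; rows with NULL are dropped

Fix: Add an explicit OR years IS NULL to include the missing-value rows

Corrected query:
SELECT id, name, years FROM employees WHERE years != 14 OR years IS NULL

Result:
id | name  | years
---+-------+------
1  | Hank  | NULL 
3  | Frank | 24   
4  | Alice | NULL 
5  | Carol | 6    
6  | Jack  | NULL 
7  | Carol | 15   
8  | Hank  | NULL 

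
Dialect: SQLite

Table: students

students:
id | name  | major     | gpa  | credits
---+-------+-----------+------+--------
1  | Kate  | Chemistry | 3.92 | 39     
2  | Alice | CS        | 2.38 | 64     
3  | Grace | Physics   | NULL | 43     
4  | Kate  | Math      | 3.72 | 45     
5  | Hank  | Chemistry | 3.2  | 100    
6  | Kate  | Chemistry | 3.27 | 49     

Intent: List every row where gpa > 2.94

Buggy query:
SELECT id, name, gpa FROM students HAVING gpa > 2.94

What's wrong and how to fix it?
Bug: This is a non-aggregate query (no GROUP BY, no aggregates), so in SQLite the HAVING clause is invalid here; a row-level condition belongs in WHERE

Fix: Replace HAVING with WHERE since the condition applies to individual rows

Corrected query:
SELECT id, name, gpa FROM students WHERE gpa > 2.94

Result:
id | name | gpa 
---+------+-----
1  | Kate | 3.92
4  | Kate | 3.72
5  | Hank | 3.2 
6  | Kate | 3.27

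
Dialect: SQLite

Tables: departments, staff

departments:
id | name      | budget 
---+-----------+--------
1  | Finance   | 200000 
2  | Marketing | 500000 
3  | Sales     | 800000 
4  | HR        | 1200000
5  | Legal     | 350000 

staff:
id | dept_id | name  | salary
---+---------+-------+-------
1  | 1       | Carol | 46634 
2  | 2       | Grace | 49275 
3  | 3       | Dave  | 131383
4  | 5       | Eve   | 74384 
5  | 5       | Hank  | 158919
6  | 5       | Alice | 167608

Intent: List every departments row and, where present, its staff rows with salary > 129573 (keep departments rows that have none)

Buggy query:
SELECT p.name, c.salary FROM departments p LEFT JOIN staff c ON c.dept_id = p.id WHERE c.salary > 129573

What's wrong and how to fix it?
Bug: Filtering c.salary in WHERE discards the NULL rows produced by LEFT JOIN, turning it into an inner join

Fix: Move the right-table condition into the ON clause so unmatched parents are kept

Corrected query:
SELECT p.name, c.salary FROM departments p LEFT JOIN staff c ON c.dept_id = p.id AND c.salary > 129573

Result:
name      | salary
----------+-------
Finance   | NULL  
Marketing | NULL  
Sales     | 131383
HR        | NULL  
Legal     | 158919
Legal     | 167608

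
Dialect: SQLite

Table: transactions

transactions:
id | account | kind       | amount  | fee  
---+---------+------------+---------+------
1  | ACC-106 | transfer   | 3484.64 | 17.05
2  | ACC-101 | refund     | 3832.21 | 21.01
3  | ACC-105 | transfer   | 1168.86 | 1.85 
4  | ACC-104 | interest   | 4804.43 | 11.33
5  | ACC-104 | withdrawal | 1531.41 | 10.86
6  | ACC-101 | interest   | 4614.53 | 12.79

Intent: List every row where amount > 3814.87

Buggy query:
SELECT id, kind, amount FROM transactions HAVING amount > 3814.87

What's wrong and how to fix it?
Bug: This is a non-aggregate query (no GROUP BY, no aggregates), so in SQLite the HAVING clause is invalid here; a row-level condition belongs in WHERE

Fix: Replace HAVING with WHERE since the condition applies to individual rows

Corrected query:
SELECT id, kind, amount FROM transactions WHERE amount > 3814.87

Result:
id | kind     | amount 
---+----------+--------
2  | refund   | 3832.21
4  | interest | 4804.43
6  | interest | 4614.53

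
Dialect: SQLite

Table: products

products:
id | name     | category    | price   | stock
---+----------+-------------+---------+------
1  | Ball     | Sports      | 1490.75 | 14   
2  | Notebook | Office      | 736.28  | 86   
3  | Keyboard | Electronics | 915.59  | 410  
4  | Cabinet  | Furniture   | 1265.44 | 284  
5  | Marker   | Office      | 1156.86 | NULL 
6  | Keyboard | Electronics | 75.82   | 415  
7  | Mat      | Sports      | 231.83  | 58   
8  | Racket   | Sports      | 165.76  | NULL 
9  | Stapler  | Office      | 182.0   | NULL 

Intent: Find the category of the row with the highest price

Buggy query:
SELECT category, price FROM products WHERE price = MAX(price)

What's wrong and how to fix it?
Bug: MAX(price) is an aggregate and cannot be used directly in WHERE

Fix: Wrap MAX in a scalar subquery so WHERE compares against a single value

Corrected query:
SELECT category, price FROM products WHERE price = (SELECT MAX(price) FROM products)

Result:
category | price  
---------+--------
Sports   | 1490.75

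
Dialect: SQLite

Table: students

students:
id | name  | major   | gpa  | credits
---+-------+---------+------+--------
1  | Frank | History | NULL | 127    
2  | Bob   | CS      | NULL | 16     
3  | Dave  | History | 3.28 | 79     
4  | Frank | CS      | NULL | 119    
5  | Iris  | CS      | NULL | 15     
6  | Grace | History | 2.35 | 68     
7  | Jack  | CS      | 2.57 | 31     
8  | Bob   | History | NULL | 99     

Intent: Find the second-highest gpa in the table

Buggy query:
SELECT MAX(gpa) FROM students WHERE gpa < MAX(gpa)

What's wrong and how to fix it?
Bug: The inner MAX is an aggregate inside WHERE, which is not allowed

Fix: Put the inner MAX in a scalar subquery

Corrected query:
SELECT MAX(gpa) FROM students WHERE gpa < (SELECT MAX(gpa) FROM students)

Result:
MAX(gpa)
--------
2.57    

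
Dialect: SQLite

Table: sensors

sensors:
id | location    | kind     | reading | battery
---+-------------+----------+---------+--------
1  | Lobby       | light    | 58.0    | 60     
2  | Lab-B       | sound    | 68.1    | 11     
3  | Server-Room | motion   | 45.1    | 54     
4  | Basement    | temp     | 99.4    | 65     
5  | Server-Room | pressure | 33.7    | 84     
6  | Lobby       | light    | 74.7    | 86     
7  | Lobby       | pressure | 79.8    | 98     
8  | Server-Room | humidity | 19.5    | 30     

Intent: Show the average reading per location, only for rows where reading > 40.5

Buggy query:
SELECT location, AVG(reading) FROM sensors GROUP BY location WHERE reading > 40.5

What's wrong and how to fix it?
Bug: WHERE cannot follow GROUP BY

Fix: Place WHERE between FROM and GROUP BY

Corrected query:
SELECT location, AVG(reading) FROM sensors WHERE reading > 40.5 GROUP BY location

Result:
location    | AVG(reading)
------------+-------------
Basement    | 99.4        
Lab-B       | 68.1        
Lobby       | 70.833333   
Server-Room | 45.1        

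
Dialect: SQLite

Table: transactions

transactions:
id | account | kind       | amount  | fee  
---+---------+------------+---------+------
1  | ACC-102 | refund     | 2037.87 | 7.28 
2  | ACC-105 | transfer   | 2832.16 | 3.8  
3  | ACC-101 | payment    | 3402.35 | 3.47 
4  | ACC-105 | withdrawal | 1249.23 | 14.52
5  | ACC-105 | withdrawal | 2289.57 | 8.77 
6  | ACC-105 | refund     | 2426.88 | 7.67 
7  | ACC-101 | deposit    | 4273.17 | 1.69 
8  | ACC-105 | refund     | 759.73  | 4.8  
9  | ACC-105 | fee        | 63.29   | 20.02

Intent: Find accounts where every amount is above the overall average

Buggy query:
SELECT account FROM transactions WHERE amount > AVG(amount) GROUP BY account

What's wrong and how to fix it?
Bug: WHERE evaluates per row before aggregation, so AVG() is unavailable

Fix: Use a subquery for AVG and a HAVING MIN(...) filter so the condition holds for every row in the group

Corrected query:
SELECT account FROM transactions GROUP BY account HAVING MIN(amount) > (SELECT AVG(amount) FROM transactions)

Result:
account
-------
ACC-101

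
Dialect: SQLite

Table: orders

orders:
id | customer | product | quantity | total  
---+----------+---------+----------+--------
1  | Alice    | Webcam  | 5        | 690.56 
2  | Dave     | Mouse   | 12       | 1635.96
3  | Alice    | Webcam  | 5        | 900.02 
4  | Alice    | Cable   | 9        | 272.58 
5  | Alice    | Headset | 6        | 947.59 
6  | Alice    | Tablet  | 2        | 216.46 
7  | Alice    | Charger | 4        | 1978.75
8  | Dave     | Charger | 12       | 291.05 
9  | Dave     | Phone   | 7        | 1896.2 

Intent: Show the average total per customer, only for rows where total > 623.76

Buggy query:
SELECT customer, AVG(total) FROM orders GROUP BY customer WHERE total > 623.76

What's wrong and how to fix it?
Bug: WHERE cannot follow GROUP BY

Fix: Move the WHERE clause before GROUP BY

Corrected query:
SELECT customer, AVG(total) FROM orders WHERE total > 623.76 GROUP BY customer

Result:
customer | AVG(total)
---------+-----------
Alice    | 1129.23   
Dave     | 1766.08   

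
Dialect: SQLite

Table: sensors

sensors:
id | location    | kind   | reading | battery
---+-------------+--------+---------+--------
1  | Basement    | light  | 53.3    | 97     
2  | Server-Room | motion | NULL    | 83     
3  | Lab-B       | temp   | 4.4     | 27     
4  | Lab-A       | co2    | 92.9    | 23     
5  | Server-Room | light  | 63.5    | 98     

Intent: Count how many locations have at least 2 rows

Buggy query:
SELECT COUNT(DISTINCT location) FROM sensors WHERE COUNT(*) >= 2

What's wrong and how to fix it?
Bug: COUNT(*) cannot appear in WHERE; the per-group count doesn't exist yet

Fix: Use a subquery that GROUPs and filters with HAVING, then count its rows

Corrected query:
SELECT COUNT(*) FROM (SELECT location FROM sensors GROUP BY location HAVING COUNT(*) >= 2)

Result:
COUNT(*)
--------
1       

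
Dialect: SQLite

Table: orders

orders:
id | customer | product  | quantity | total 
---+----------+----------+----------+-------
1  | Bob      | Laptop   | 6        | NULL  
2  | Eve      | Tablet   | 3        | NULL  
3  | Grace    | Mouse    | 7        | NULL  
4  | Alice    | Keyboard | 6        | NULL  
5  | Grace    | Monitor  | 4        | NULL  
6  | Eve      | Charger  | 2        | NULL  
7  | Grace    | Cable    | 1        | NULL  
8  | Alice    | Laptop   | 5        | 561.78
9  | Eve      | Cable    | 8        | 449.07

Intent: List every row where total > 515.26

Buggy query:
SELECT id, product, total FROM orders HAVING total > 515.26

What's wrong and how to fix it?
Bug: HAVING filters the output of aggregation, but this query has no GROUP BY and no aggregate functions, so SQLite rejects it (HAVING clause on a non-aggregate query); the condition here is per row

Fix: Replace HAVING with WHERE since the condition applies to individual rows

Corrected query:
SELECT id, product, total FROM orders WHERE total > 515.26

Result:
id | product | total 
---+---------+-------
8  | Laptop  | 561.78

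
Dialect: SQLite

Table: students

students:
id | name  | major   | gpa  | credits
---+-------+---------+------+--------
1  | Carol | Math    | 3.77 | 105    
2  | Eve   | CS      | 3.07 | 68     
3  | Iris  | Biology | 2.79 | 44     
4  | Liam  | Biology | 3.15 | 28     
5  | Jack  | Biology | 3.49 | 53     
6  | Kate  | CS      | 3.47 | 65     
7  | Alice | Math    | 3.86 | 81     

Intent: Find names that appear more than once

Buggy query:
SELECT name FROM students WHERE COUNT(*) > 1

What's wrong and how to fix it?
Bug: WHERE can't reference COUNT(*); aggregates are computed after WHERE

Fix: Group first, then use HAVING for the count condition

Corrected query:
SELECT name FROM students GROUP BY name HAVING COUNT(*) > 1

Result:
(no rows)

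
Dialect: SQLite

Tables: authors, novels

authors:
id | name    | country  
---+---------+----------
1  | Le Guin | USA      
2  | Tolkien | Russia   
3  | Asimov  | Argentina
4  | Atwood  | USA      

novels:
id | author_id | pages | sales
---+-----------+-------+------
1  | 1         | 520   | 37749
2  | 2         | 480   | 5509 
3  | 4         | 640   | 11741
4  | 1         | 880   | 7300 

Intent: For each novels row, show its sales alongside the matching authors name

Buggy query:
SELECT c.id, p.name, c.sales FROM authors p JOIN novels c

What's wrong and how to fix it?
Bug: Missing join condition: each novels row is matched to all authors rows instead of just its own

Fix: Add ON c.author_id = p.id to the JOIN

Corrected query:
SELECT c.id, p.name, c.sales FROM authors p JOIN novels c ON c.author_id = p.id

Result:
id | name    | sales
---+---------+------
1  | Le Guin | 37749
2  | Tolkien | 5509 
3  | Atwood  | 11741
4  | Le Guin | 7300 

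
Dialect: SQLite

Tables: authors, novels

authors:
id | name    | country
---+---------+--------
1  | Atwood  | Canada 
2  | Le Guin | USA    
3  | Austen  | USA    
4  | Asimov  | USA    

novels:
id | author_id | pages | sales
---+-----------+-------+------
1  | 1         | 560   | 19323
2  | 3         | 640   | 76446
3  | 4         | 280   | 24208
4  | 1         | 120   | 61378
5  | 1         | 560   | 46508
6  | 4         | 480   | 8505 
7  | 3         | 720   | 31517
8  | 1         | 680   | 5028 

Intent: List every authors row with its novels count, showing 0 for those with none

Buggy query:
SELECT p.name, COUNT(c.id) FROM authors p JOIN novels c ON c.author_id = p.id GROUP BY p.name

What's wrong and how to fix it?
Bug: INNER JOIN drops authors rows that have no matching novels rows

Fix: Switch to LEFT JOIN to retain unmatched parent rows

Corrected query:
SELECT p.name, COUNT(c.id) FROM authors p LEFT JOIN novels c ON c.author_id = p.id GROUP BY p.name

Result:
name    | COUNT(c.id)
--------+------------
Asimov  | 2          
Atwood  | 4          
Austen  | 2          
Le Guin | 0          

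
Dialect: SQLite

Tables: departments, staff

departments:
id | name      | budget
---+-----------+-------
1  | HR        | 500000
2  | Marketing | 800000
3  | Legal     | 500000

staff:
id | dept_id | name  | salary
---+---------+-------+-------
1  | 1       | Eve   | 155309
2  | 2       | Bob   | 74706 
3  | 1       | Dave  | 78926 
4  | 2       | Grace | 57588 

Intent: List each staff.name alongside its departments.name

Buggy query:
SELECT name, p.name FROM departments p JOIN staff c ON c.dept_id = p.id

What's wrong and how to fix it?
Bug: Both tables have a 'name' column; the unqualified reference is ambiguous

Fix: Prefix ambiguous columns with the table alias

Corrected query:
SELECT c.name, p.name FROM departments p JOIN staff c ON c.dept_id = p.id

Result:
name  | name     
------+----------
Eve   | HR       
Bob   | Marketing
Dave  | HR       
Grace | Marketing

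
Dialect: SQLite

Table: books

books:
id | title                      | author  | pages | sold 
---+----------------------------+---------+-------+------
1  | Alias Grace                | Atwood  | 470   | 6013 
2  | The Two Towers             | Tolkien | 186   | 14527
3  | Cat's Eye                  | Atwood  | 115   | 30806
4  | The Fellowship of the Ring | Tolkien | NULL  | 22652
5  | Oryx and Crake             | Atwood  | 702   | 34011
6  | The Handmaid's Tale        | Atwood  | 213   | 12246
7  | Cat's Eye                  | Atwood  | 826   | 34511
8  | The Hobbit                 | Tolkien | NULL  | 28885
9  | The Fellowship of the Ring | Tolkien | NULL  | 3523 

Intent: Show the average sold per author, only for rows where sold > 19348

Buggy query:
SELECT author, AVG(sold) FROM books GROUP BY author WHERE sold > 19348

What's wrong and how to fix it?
Bug: WHERE cannot follow GROUP BY

Fix: Move the WHERE clause before GROUP BY

Corrected query:
SELECT author, AVG(sold) FROM books WHERE sold > 19348 GROUP BY author

Result:
author  | AVG(sold)   
--------+-------------
Atwood  | 33109.333333
Tolkien | 25768.5     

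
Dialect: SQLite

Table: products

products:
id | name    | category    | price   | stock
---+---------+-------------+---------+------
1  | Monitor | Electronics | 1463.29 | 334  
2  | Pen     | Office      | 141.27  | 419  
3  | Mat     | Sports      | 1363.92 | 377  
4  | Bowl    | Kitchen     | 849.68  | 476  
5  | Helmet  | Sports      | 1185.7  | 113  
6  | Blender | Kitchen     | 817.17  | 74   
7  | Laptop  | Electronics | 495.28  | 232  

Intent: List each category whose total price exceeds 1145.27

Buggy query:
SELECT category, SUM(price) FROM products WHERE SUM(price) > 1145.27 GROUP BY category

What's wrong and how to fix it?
Bug: SUM(price) is an aggregate, but WHERE filters rows before aggregation

Fix: Use HAVING (which filters groups after aggregation) instead of WHERE

Corrected query:
SELECT category, SUM(price) FROM products GROUP BY category HAVING SUM(price) > 1145.27

Result:
category    | SUM(price)
------------+-----------
Electronics | 1958.57   
Kitchen     | 1666.85   
Sports      | 2549.62   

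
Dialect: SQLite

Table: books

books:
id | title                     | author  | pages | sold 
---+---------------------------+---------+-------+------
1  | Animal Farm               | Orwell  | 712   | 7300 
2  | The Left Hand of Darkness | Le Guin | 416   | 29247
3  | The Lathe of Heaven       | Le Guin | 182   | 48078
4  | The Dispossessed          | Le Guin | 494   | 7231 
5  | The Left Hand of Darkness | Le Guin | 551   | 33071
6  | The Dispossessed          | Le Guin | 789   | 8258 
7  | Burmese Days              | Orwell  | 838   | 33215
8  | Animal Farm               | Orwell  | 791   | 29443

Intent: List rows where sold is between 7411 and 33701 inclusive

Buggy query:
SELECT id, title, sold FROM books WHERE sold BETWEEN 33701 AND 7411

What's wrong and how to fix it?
Bug: BETWEEN expects the lower bound first; with 33701 AND 7411 the range is empty

Fix: Write BETWEEN 7411 AND 33701

Corrected query:
SELECT id, title, sold FROM books WHERE sold BETWEEN 7411 AND 33701

Result:
id | title                     | sold 
---+---------------------------+------
2  | The Left Hand of Darkness | 29247
5  | The Left Hand of Darkness | 33071
6  | The Dispossessed          | 8258 
7  | Burmese Days              | 33215
8  | Animal Farm               | 29443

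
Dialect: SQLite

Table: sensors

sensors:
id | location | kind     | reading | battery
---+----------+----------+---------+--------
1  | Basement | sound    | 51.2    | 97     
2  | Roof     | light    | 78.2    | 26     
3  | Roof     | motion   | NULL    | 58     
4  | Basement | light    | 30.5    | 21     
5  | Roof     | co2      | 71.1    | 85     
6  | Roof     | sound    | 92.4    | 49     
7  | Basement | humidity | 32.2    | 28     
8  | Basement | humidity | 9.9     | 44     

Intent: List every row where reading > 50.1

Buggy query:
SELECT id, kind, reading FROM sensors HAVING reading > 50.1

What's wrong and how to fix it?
Bug: This is a non-aggregate query (no GROUP BY, no aggregates), so in SQLite the HAVING clause is invalid here; a row-level condition belongs in WHERE

Fix: Replace HAVING with WHERE since the condition applies to individual rows

Corrected query:
SELECT id, kind, reading FROM sensors WHERE reading > 50.1

Result:
id | kind  | reading
---+-------+--------
1  | sound | 51.2   
2  | light | 78.2   
5  | co2   | 71.1   
6  | sound | 92.4   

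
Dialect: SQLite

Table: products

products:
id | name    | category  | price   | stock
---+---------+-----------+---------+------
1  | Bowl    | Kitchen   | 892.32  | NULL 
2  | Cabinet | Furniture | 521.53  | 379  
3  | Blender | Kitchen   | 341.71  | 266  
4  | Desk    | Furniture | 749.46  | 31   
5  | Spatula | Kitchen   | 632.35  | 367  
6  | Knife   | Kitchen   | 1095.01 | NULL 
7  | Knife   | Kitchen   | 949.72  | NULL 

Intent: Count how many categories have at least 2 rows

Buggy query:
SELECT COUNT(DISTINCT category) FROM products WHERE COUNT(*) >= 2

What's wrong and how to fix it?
Bug: WHERE filters individual rows, not groups, so a group-level COUNT is invalid there

Fix: Use a subquery that GROUPs and filters with HAVING, then count its rows

Corrected query:
SELECT COUNT(*) FROM (SELECT category FROM products GROUP BY category HAVING COUNT(*) >= 2)

Result:
COUNT(*)
--------
2       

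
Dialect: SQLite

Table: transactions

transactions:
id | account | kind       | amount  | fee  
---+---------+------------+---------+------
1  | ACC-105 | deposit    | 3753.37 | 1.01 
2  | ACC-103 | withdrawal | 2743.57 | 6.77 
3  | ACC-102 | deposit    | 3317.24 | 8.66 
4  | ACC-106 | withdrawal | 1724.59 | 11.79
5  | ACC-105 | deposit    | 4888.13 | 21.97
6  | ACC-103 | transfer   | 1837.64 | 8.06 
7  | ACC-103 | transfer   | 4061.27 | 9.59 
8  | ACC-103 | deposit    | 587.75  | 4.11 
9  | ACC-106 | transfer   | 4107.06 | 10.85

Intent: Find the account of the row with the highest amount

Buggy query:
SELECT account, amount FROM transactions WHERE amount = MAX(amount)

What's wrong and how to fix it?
Bug: MAX(amount) is an aggregate and cannot be used directly in WHERE

Fix: Wrap MAX in a scalar subquery so WHERE compares against a single value

Corrected query:
SELECT account, amount FROM transactions WHERE amount = (SELECT MAX(amount) FROM transactions)

Result:
account | amount 
--------+--------
ACC-105 | 4888.13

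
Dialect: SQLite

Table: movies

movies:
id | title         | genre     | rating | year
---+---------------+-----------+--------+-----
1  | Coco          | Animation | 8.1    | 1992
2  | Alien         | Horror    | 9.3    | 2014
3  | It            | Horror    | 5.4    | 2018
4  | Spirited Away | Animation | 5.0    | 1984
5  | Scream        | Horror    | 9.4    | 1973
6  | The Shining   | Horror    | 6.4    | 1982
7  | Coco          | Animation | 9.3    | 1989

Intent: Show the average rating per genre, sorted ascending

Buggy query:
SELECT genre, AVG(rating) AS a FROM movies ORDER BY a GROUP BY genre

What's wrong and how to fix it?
Bug: ORDER BY appears before GROUP BY; SQL clause order requires GROUP BY first

Fix: Reorder: SELECT … FROM … GROUP BY … ORDER BY …

Corrected query:
SELECT genre, AVG(rating) AS a FROM movies GROUP BY genre ORDER BY a

Result:
genre     | a       
----------+---------
Animation | 7.466667
Horror    | 7.625   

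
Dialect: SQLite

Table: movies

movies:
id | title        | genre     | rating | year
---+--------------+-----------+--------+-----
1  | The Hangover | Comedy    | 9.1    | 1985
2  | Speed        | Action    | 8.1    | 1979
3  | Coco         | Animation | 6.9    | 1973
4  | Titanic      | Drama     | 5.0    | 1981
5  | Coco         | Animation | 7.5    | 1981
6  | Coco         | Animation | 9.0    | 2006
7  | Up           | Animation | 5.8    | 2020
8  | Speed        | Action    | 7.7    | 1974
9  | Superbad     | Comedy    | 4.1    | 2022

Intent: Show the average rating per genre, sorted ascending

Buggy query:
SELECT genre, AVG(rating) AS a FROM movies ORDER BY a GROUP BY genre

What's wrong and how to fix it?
Bug: GROUP BY must precede ORDER BY

Fix: Move ORDER BY to the end, after GROUP BY

Corrected query:
SELECT genre, AVG(rating) AS a FROM movies GROUP BY genre ORDER BY a

Result:
genre     | a  
----------+----
Drama     | 5  
Comedy    | 6.6
Animation | 7.3
Action    | 7.9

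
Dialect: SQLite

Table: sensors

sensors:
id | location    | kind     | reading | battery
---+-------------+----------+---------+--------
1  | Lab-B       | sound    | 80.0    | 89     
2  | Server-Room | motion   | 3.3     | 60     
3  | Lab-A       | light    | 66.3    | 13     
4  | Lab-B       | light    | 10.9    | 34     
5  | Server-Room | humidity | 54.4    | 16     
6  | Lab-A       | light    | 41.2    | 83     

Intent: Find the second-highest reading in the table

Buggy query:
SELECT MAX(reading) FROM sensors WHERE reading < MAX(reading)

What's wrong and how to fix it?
Bug: The inner MAX is an aggregate inside WHERE, which is not allowed

Fix: Put the inner MAX in a scalar subquery

Corrected query:
SELECT MAX(reading) FROM sensors WHERE reading < (SELECT MAX(reading) FROM sensors)

Result:
MAX(reading)
------------
66.3        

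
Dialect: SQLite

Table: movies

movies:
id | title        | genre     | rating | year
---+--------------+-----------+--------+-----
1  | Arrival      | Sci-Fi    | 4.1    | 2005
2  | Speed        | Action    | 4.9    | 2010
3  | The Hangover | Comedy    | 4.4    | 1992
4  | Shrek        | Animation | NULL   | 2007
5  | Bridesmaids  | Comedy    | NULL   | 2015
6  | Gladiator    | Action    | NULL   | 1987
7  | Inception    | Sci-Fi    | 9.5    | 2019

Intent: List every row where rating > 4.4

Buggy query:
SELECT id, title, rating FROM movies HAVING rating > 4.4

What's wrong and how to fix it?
Bug: This is a non-aggregate query (no GROUP BY, no aggregates), so in SQLite the HAVING clause is invalid here; a row-level condition belongs in WHERE

Fix: Replace HAVING with WHERE since the condition applies to individual rows

Corrected query:
SELECT id, title, rating FROM movies WHERE rating > 4.4

Result:
id | title     | rating
---+-----------+-------
2  | Speed     | 4.9   
7  | Inception | 9.5   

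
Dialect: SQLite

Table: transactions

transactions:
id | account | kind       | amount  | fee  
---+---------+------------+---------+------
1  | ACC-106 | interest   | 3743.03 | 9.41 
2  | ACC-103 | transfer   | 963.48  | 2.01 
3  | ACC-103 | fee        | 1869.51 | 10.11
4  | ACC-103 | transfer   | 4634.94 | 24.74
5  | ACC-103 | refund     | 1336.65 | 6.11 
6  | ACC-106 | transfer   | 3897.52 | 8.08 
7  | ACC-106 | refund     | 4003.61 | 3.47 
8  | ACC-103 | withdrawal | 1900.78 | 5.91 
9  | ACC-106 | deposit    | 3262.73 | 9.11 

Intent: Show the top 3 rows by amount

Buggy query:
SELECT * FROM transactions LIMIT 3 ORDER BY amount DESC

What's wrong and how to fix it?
Bug: LIMIT must come after ORDER BY

Fix: Swap the clauses: ORDER BY first, then LIMIT

Corrected query:
SELECT * FROM transactions ORDER BY amount DESC LIMIT 3

Result:
id | account | kind     | amount  | fee  
---+---------+----------+---------+------
4  | ACC-103 | transfer | 4634.94 | 24.74
7  | ACC-106 | refund   | 4003.61 | 3.47 
6  | ACC-106 | transfer | 3897.52 | 8.08 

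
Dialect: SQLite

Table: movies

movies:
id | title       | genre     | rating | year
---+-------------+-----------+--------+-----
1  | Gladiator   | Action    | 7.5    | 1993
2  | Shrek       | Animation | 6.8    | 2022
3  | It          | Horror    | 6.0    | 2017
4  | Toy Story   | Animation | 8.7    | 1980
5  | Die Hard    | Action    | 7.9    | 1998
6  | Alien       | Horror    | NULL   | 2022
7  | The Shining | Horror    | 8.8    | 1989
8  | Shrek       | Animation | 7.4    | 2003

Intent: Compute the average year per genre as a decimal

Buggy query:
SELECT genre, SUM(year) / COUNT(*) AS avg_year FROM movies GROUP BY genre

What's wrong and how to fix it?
Bug: SUM(year) and COUNT(*) are both integers; the division truncates the fractional part

Fix: Multiply by 1.0 (or CAST to REAL) to force floating-point division

Corrected query:
SELECT genre, SUM(year) * 1.0 / COUNT(*) AS avg_year FROM movies GROUP BY genre

Result:
genre     | avg_year   
----------+------------
Action    | 1995.5     
Animation | 2001.666667
Horror    | 2009.333333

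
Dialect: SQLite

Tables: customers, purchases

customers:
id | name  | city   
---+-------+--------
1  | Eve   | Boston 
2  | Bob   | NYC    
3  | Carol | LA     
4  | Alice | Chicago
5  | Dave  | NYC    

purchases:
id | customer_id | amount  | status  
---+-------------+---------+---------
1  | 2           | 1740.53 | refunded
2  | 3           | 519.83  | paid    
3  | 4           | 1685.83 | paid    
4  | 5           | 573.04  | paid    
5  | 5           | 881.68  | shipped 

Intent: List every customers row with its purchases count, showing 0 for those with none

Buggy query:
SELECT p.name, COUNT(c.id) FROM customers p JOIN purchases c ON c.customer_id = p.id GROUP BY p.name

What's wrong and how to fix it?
Bug: An inner join excludes parents with zero children

Fix: Use LEFT JOIN so parents without children still appear (COUNT(c.id) gives 0)

Corrected query:
SELECT p.name, COUNT(c.id) FROM customers p LEFT JOIN purchases c ON c.customer_id = p.id GROUP BY p.name

Result:
name  | COUNT(c.id)
------+------------
Alice | 1          
Bob   | 1          
Carol | 1          
Dave  | 2          
Eve   | 0          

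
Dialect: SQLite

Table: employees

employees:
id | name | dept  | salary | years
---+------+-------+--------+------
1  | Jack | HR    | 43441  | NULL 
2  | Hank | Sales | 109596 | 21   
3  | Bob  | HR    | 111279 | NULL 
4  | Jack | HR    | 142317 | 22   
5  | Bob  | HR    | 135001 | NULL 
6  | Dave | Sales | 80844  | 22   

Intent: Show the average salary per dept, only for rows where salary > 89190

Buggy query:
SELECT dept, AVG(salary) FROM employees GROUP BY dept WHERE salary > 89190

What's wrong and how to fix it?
Bug: WHERE cannot follow GROUP BY

Fix: Place WHERE between FROM and GROUP BY

Corrected query:
SELECT dept, AVG(salary) FROM employees WHERE salary > 89190 GROUP BY dept

Result:
dept  | AVG(salary)  
------+--------------
HR    | 129532.333333
Sales | 109596       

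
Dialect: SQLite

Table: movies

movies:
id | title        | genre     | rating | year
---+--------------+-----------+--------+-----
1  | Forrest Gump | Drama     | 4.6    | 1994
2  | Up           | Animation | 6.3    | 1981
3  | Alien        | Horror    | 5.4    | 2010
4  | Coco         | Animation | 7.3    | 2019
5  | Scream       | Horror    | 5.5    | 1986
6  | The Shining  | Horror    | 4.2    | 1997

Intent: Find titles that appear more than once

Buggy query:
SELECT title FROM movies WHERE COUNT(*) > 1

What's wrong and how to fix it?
Bug: WHERE can't reference COUNT(*); aggregates are computed after WHERE

Fix: Group first, then use HAVING for the count condition

Corrected query:
SELECT title FROM movies GROUP BY title HAVING COUNT(*) > 1

Result:
(no rows)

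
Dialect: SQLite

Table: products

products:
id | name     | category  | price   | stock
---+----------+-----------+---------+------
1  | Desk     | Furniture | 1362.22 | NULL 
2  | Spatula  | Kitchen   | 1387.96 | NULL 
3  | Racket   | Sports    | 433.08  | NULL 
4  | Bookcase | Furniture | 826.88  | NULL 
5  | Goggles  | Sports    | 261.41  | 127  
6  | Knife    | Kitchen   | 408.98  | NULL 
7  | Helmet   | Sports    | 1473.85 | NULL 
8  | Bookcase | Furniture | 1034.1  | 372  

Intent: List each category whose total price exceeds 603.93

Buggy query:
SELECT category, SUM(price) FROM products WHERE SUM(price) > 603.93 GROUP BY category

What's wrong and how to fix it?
Bug: Aggregate functions cannot appear in a WHERE clause

Fix: Use HAVING (which filters groups after aggregation) instead of WHERE

Corrected query:
SELECT category, SUM(price) FROM products GROUP BY category HAVING SUM(price) > 603.93

Result:
category  | SUM(price)
----------+-----------
Furniture | 3223.2    
Kitchen   | 1796.94   
Sports    | 2168.34   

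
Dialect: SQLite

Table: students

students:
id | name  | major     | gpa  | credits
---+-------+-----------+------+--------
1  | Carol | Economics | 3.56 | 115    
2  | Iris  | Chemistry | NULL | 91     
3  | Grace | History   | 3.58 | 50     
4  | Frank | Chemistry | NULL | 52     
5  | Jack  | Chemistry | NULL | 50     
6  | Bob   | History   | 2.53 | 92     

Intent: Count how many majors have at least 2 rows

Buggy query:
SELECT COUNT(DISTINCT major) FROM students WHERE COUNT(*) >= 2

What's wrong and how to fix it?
Bug: WHERE filters individual rows, not groups, so a group-level COUNT is invalid there

Fix: Use a subquery that GROUPs and filters with HAVING, then count its rows

Corrected query:
SELECT COUNT(*) FROM (SELECT major FROM students GROUP BY major HAVING COUNT(*) >= 2)

Result:
COUNT(*)
--------
2       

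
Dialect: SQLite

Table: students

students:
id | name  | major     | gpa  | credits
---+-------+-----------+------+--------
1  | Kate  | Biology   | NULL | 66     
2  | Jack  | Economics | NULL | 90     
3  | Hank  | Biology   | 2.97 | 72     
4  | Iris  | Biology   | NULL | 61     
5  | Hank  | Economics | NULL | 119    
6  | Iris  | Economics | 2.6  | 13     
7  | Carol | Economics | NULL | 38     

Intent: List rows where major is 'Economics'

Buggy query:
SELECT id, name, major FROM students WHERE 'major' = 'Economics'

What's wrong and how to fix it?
Bug: Single quotes denote string literals in SQL; the column name is being compared as a constant string

Fix: Reference the column as major without single quotes

Corrected query:
SELECT id, name, major FROM students WHERE major = 'Economics'

Result:
id | name  | major    
---+-------+----------
2  | Jack  | Economics
5  | Hank  | Economics
6  | Iris  | Economics
7  | Carol | Economics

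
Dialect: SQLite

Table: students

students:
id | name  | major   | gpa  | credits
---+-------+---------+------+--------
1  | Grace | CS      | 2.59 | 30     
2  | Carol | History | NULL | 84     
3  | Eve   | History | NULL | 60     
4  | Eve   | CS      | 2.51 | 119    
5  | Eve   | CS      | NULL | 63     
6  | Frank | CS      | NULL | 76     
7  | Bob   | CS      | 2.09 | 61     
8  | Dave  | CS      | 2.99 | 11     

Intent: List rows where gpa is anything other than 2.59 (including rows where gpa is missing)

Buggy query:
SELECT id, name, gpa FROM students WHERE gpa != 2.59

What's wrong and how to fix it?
Bug: Inequality against NULL is unknown, not true; rows with NULL are dropped

Fix: Handle NULL separately with IS NULL alongside the inequality

Corrected query:
SELECT id, name, gpa FROM students WHERE gpa != 2.59 OR gpa IS NULL

Result:
id | name  | gpa 
---+-------+-----
2  | Carol | NULL
3  | Eve   | NULL
4  | Eve   | 2.51
5  | Eve   | NULL
6  | Frank | NULL
7  | Bob   | 2.09
8  | Dave  | 2.99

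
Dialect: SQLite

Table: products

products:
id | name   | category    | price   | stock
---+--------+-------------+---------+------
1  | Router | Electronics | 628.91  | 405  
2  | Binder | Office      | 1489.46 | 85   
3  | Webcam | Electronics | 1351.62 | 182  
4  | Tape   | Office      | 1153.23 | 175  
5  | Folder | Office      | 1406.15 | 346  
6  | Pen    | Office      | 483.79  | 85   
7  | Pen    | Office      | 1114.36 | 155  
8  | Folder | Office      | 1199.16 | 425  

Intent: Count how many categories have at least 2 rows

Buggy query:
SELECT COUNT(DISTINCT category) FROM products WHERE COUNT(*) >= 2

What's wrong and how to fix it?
Bug: WHERE filters individual rows, not groups, so a group-level COUNT is invalid there

Fix: Use a subquery that GROUPs and filters with HAVING, then count its rows

Corrected query:
SELECT COUNT(*) FROM (SELECT category FROM products GROUP BY category HAVING COUNT(*) >= 2)

Result:
COUNT(*)
--------
2       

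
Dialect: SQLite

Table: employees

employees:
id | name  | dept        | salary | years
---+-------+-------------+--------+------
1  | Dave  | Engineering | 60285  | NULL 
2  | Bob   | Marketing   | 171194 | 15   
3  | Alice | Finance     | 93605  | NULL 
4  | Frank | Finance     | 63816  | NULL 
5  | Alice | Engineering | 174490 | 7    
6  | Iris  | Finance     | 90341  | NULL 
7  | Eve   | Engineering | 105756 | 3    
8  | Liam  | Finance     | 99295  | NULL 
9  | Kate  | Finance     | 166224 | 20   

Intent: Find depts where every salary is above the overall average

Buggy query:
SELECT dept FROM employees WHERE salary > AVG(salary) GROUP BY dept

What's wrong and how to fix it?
Bug: WHERE evaluates per row before aggregation, so AVG() is unavailable

Fix: Use a subquery for AVG and a HAVING MIN(...) filter so the condition holds for every row in the group

Corrected query:
SELECT dept FROM employees GROUP BY dept HAVING MIN(salary) > (SELECT AVG(salary) FROM employees)

Result:
dept     
---------
Marketing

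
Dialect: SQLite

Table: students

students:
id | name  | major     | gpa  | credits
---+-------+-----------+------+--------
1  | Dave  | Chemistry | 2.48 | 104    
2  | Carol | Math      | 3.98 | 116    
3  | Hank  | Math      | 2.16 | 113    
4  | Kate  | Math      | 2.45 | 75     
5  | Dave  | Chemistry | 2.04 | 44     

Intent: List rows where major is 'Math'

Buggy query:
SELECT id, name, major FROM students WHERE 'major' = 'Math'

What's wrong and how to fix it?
Bug: Single quotes denote string literals in SQL; the column name is being compared as a constant string

Fix: Reference the column as major without single quotes

Corrected query:
SELECT id, name, major FROM students WHERE major = 'Math'

Result:
id | name  | major
---+-------+------
2  | Carol | Math 
3  | Hank  | Math 
4  | Kate  | Math 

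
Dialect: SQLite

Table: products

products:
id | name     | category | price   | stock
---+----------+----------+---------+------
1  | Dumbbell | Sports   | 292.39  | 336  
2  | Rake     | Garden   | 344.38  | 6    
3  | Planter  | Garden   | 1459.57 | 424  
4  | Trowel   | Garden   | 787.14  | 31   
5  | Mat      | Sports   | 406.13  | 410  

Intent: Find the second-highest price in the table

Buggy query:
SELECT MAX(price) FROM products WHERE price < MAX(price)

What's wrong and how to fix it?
Bug: MAX(price) on the right of the comparison is an aggregate-in-WHERE error

Fix: Put the inner MAX in a scalar subquery

Corrected query:
SELECT MAX(price) FROM products WHERE price < (SELECT MAX(price) FROM products)

Result:
MAX(price)
----------
787.14    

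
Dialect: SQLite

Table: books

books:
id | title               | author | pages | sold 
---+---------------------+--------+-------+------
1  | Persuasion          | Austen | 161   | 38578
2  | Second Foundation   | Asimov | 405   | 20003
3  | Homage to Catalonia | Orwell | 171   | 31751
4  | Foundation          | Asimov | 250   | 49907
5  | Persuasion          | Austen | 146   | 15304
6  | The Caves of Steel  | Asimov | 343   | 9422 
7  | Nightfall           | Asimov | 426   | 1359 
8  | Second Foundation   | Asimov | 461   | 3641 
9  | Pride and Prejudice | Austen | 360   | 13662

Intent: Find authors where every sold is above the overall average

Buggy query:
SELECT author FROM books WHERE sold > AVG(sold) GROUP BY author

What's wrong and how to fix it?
Bug: AVG() is an aggregate; it can't sit directly in WHERE

Fix: Compute the overall average in a scalar subquery and compare each group's MIN against it in HAVING

Corrected query:
SELECT author FROM books GROUP BY author HAVING MIN(sold) > (SELECT AVG(sold) FROM books)

Result:
author
------
Orwell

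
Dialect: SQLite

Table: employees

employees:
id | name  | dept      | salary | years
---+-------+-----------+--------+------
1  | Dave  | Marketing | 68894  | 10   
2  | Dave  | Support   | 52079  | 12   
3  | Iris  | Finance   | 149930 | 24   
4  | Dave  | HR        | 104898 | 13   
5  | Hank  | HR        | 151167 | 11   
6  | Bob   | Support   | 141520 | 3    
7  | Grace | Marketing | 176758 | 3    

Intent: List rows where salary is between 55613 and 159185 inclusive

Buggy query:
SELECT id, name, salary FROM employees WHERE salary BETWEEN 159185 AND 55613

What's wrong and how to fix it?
Bug: The bounds are reversed; BETWEEN a AND b requires a <= b to match anything

Fix: Write BETWEEN 55613 AND 159185

Corrected query:
SELECT id, name, salary FROM employees WHERE salary BETWEEN 55613 AND 159185

Result:
id | name | salary
---+------+-------
1  | Dave | 68894 
3  | Iris | 149930
4  | Dave | 104898
5  | Hank | 151167
6  | Bob  | 141520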